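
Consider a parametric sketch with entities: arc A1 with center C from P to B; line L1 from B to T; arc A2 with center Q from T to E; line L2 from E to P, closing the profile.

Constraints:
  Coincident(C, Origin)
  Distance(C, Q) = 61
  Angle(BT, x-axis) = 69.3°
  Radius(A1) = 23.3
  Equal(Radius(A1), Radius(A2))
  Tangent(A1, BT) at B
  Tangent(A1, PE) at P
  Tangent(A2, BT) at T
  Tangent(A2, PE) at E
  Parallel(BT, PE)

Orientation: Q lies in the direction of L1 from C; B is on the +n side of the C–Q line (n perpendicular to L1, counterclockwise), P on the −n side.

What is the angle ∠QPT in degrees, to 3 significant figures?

16.5°

The slot axis is L1's direction at 69.3°, so u = (cos 69.3°, sin 69.3°) = (0.353, 0.935) and n = (−sin 69.3°, cos 69.3°) = (-0.935, 0.353). C is at the origin and Q lies 61.0 along u from C, so Q = 61.0·u = (21.6, 57.1). Tangency of A1 to both parallel lines with radius 23.3 puts B and P at C ± 23.3·n: B = (-21.8, 8.24), P = (21.8, -8.24). Equal radii place T and E the same way about Q: T = Q + 23.3·n = (-0.234, 65.3), E = Q − 23.3·n = (43.4, 48.8). Then cos ∠QPT = PQ·PT / (|PQ||PT|), giving 16.5°.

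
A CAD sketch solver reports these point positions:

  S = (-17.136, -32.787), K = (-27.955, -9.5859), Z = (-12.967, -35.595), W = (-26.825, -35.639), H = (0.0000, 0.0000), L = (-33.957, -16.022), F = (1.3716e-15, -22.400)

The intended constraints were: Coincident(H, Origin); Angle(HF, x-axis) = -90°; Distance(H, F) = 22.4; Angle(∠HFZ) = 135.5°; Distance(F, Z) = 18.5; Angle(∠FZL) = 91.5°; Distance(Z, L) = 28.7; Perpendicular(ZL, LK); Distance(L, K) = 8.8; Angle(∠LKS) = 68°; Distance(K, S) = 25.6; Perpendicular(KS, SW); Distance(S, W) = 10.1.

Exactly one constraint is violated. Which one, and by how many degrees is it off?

Perpendicular(KS, SW) — off by 8.60°.

H = (0.00, 0.00) ✓; HF at -90.00° ✓; |HF| = 22.40 ✓; ∠HFZ = 135.5° ✓; |FZ| = 18.50 ✓; ∠FZL = 91.50° ✓; |ZL| = 28.70 ✓; ∠(ZL, LK) = 90.00° ✓; |LK| = 8.800 ✓; ∠LKS = 68.00° ✓; |KS| = 25.60 ✓; ∠(KS, SW) = 98.60° ✗; |SW| = 10.10 ✓.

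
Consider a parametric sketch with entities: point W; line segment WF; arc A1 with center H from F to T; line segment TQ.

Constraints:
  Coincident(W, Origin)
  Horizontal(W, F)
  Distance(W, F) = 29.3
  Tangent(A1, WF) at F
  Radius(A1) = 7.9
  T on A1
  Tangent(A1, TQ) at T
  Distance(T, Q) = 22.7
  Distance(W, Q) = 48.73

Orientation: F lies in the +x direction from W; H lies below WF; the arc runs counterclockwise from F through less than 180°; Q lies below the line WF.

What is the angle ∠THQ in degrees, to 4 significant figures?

70.81°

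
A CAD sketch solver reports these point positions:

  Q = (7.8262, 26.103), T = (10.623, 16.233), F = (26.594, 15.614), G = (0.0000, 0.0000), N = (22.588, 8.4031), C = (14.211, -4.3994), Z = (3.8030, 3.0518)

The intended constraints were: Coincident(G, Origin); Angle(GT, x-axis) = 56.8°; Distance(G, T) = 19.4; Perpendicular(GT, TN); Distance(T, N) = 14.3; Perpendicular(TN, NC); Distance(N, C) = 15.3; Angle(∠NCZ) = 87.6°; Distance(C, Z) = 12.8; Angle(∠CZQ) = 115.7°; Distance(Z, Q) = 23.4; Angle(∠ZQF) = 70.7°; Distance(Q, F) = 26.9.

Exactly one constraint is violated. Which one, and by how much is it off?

Distance(Q, F) = 26.9 — off by 5.40.

G = (0.00, 0.00) ✓; GT at 56.80° ✓; |GT| = 19.40 ✓; ∠(GT, TN) = 90.00° ✓; |TN| = 14.30 ✓; ∠(TN, NC) = 90.00° ✓; |NC| = 15.30 ✓; ∠NCZ = 87.60° ✓; |CZ| = 12.80 ✓; ∠CZQ = 115.7° ✓; |ZQ| = 23.40 ✓; ∠ZQF = 70.70° ✓; |QF| = 21.50 ✗.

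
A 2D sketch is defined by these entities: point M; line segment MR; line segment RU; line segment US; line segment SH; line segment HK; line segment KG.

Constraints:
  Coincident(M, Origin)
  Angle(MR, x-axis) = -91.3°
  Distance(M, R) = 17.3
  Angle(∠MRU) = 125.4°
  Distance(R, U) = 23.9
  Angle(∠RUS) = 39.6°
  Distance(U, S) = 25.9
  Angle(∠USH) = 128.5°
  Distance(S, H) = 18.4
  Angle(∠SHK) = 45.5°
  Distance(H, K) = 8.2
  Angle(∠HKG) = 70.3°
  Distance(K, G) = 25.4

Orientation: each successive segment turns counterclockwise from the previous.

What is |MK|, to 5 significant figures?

6.5488

M is at the origin; MR runs at -91.3° with length 17.3, so R = (-0.39249, -17.296). ∠MRU = 125.4° gives RU at -36.700° from the x-axis; with |RU| = 23.9, U = (18.770, -31.579). ∠RUS = 39.6° gives US at 103.70° from the x-axis; with |US| = 25.9, S = (12.636, -6.4157). ∠USH = 128.5° gives SH at 155.20° from the x-axis; with |SH| = 18.4, H = (-4.0673, 1.3023). ∠SHK = 45.5° gives HK at -70.300° from the x-axis; with |HK| = 8.2, K = (-1.3031, -6.4178). Then |MK| = |K − M| = 6.5488.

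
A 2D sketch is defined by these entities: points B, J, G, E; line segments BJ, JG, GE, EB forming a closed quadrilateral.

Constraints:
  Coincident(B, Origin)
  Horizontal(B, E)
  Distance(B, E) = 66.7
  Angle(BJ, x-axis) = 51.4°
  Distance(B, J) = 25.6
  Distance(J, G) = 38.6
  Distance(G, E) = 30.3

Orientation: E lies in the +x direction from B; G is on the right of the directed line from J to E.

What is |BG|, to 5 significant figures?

40.193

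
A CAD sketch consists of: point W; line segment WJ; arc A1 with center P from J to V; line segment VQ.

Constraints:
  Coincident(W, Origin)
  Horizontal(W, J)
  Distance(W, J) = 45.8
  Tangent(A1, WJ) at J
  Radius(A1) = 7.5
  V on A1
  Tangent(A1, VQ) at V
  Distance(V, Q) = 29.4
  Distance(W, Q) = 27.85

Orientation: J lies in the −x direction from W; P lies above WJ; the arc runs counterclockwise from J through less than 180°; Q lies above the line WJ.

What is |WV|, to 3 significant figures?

41.0

Checks: |PV| = 7.500 ✓; ∠(PV, VQ) = 90.00° ✓; |VQ| = 29.40 ✓; |WQ| = 27.85 ✓.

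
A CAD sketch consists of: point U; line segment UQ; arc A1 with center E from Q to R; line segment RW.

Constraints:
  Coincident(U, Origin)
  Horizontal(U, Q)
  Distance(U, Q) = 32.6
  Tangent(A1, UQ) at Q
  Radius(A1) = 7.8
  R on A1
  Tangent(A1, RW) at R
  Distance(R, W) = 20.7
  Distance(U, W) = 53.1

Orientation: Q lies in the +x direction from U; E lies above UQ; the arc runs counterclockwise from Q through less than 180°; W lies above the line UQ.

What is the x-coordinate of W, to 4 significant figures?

47.11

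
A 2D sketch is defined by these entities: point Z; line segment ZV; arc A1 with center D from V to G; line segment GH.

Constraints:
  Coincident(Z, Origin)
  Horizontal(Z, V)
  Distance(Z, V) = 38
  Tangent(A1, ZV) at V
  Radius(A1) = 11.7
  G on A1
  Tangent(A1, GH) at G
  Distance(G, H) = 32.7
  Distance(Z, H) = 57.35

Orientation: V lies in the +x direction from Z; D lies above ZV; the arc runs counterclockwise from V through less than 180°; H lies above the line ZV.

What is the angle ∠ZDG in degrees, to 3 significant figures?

171°

Checks: Z.y = 0.00, V.y = 0.00 ✓; |DG| = 11.70 ✓; ∠(DG, GH) = 90.00° ✓; |GH| = 32.70 ✓; |ZH| = 57.35 ✓.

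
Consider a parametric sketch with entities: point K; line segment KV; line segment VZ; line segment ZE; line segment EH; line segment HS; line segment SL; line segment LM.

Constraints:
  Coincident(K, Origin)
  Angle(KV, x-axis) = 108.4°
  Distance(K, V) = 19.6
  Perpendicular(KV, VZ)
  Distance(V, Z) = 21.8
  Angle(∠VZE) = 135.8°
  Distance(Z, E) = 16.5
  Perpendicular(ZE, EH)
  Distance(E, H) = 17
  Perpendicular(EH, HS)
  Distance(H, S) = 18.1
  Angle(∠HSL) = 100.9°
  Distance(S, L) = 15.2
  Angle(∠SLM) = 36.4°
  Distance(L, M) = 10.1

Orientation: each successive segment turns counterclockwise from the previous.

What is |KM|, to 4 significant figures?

20.91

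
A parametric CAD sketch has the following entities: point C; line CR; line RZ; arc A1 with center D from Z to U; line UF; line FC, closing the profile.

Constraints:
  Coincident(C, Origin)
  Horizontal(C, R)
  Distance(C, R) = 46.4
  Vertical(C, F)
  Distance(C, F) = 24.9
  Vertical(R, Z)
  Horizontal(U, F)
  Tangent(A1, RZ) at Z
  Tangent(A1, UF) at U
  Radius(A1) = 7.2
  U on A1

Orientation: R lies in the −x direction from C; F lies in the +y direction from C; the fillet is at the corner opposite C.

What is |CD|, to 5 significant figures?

43.011

C is at the origin; C and R share the same y with |CR| = 46.4 and R on the −x side, so R = (-46.400, 0.0000). C and F share the same x with |CF| = 24.9 and F on the +y side, so F = (0.0000, 24.900). The virtual corner opposite C is at (-46.400, 24.900). The tangent condition forces DZ to be normal to RZ and tangency of A1 to UF means the radius DU is perpendicular to UF, with radius 7.2, so the center D sits 7.2 in from both sides at D = (-39.200, 17.700). Then |CD| = |D − C| = 43.011.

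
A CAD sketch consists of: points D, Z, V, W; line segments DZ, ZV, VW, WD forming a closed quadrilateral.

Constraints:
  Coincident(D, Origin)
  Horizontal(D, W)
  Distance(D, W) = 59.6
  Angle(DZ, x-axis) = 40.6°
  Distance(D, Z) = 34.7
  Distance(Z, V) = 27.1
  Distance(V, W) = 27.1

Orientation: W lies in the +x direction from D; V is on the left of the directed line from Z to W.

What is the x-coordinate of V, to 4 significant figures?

53.19

Checks: |ZV| = 27.10 ✓; |VW| = 27.10 ✓.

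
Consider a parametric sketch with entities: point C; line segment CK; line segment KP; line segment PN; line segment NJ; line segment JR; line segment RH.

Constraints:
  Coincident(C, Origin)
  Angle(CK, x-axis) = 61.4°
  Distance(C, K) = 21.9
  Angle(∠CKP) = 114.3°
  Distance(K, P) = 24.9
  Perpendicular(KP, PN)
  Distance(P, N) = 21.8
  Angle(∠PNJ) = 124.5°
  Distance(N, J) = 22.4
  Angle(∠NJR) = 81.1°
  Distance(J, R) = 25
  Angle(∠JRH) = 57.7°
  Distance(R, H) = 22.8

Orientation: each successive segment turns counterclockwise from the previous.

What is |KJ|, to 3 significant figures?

35.1

C is at the origin; CK runs at 61.4° with length 21.9, so K = (10.5, 19.2). ∠CKP = 114.3° gives KP at 127° from the x-axis; with |KP| = 24.9, P = (-4.54, 39.1). KP ⟂ PN, so PN runs at -143°; with |PN| = 21.8, N = (-21.9, 25.9). ∠PNJ = 124.5° gives NJ at -87.4° from the x-axis; with |NJ| = 22.4, J = (-20.9, 3.56). Then |KJ| = |J − K| = 35.1.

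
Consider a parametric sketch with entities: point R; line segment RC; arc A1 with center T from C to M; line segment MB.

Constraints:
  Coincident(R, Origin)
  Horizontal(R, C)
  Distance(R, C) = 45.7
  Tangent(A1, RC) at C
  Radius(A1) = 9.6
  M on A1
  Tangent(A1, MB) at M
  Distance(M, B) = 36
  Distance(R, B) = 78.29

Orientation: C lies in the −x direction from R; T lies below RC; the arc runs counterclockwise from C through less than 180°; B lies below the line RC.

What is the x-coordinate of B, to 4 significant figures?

-67.34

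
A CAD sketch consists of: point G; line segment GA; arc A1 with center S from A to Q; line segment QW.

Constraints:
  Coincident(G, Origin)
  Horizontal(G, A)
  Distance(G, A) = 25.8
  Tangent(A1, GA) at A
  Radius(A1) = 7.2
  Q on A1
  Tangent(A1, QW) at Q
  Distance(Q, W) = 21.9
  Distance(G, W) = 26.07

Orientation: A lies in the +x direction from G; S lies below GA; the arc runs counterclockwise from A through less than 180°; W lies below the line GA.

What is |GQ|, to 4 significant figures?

19.71

G is at the origin; GA is horizontal with |GA| = 25.8 and A on the +x side, so A = (25.80, 0.000). Tangency of A1 to GA means the radius SA is perpendicular to GA, so S = A + (0, -7.2) = (25.80, -7.200). Since SQ ⟂ QW (tangency), |SW| = √(7.2² + 21.9²) = 23.05 regardless of where Q sits on A1. So W lies on both circle(G, 26.07) and circle(S, 23.05); the below-GA intersection is W = (10.07, -24.05). Q is the foot of the tangent from W: Q = (19.27, -4.175).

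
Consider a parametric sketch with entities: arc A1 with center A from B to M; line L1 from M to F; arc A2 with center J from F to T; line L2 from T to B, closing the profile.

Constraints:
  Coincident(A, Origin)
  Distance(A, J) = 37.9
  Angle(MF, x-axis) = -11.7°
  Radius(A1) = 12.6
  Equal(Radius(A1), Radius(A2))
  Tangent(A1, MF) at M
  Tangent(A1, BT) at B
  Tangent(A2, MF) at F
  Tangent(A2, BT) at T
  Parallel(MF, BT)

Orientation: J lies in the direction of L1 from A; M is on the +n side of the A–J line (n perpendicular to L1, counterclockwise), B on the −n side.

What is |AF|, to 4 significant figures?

39.94

The slot axis is L1's direction at -11.7°, so u = (cos -11.7°, sin -11.7°) = (0.9792, -0.2028) and n = (−sin -11.7°, cos -11.7°) = (0.2028, 0.9792). A is at the origin and J lies 37.9 along u from A, so J = 37.9·u = (37.11, -7.686). Tangency of A1 to both parallel lines with radius 12.6 puts M and B at A ± 12.6·n: M = (2.555, 12.34), B = (-2.555, -12.34). Equal radii place F and T the same way about J: F = J + 12.6·n = (39.67, 4.653), T = J − 12.6·n = (34.56, -20.02). Then |AF| = |F − A| = 39.94.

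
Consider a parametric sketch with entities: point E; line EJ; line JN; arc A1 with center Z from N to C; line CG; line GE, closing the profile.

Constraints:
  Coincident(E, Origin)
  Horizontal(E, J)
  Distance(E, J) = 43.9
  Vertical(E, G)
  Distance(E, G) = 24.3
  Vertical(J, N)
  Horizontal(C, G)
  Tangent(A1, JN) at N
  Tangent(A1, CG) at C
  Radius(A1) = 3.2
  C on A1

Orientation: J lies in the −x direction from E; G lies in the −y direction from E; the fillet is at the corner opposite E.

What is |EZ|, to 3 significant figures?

45.8

E is at the origin; E and J share the same y with |EJ| = 43.9 and J on the −x side, so J = (-43.9, 0.00). E and G share the same x with |EG| = 24.3 and G on the −y side, so G = (0.00, -24.3). The virtual corner opposite E is at (-43.9, -24.3). The tangent condition forces ZN to be normal to JN and since A1 is tangent to CG there, ZC ⟂ CG, with radius 3.2, so the center Z sits 3.2 in from both sides at Z = (-40.7, -21.1). Then |EZ| = |Z − E| = 45.8.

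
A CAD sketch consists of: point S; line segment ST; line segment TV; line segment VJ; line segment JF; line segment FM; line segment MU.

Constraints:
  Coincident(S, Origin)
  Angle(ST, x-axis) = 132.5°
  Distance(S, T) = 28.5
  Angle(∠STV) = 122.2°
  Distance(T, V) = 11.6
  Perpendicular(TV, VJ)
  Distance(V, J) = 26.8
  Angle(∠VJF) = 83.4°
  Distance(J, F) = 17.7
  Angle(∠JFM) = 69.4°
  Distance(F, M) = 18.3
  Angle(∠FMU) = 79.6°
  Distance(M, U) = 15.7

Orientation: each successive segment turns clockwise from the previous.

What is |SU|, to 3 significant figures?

30.6

S is at the origin; ST runs at 132.5° with length 28.5, so T = (-19.3, 21.0). ∠STV = 122.2° gives TV at 74.7° from the x-axis; with |TV| = 11.6, V = (-16.2, 32.2). The perpendicularity gives VJ at right angles to TV, so VJ runs at -15.3°; with |VJ| = 26.8, J = (9.66, 25.1). ∠VJF = 83.4° gives JF at -112° from the x-axis; with |JF| = 17.7, F = (3.05, 8.71). ∠JFM = 69.4° gives FM at 138° from the x-axis; with |FM| = 18.3, M = (-10.4, 21.1). ∠FMU = 79.6° gives MU at 37.1° from the x-axis; with |MU| = 15.7, U = (2.08, 30.5). Then |SU| = |U − S| = 30.6.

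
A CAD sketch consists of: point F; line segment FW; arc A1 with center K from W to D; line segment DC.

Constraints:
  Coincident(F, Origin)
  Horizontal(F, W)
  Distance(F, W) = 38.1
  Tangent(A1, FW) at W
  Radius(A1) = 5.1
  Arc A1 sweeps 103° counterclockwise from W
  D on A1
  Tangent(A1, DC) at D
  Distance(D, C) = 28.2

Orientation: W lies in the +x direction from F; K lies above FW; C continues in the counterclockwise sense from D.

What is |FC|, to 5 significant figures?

49.861

F is at the origin; F and W share the same y with |FW| = 38.1 and W on the +x side, so W = (38.100, 0.0000). Since A1 is tangent to FW there, KW ⟂ FW, so K = W + (0, 5.1) = (38.100, 5.1000). On A1, W sits at bearing -90° from K; a 103° counterclockwise sweep puts D at bearing 13°, so D = K + 5.1·(cos 13°, sin 13°) = (43.069, 6.2473). Tangency of A1 to DC means the radius KD is perpendicular to DC, so DC runs along (−sin 13°, cos 13°); with |DC| = 28.2, C = (36.726, 33.724). Then |FC| = |C − F| = 49.861.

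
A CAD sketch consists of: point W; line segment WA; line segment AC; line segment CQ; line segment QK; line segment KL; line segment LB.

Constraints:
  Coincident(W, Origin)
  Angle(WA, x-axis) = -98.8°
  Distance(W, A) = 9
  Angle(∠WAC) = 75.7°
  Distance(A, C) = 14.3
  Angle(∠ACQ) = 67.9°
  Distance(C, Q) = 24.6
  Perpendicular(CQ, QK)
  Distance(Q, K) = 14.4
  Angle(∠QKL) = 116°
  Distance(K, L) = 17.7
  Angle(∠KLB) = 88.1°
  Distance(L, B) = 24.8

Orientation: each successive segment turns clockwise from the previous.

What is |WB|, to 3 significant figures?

16.4

∠QKL = 116.0° gives KL at -109° from the x-axis; with |KL| = 17.7, L = (7.25, -12.9). ∠KLB = 88.1° gives LB at 159° from the x-axis; with |LB| = 24.8, B = (-15.9, -3.95). Then |WB| = |B − W| = 16.4.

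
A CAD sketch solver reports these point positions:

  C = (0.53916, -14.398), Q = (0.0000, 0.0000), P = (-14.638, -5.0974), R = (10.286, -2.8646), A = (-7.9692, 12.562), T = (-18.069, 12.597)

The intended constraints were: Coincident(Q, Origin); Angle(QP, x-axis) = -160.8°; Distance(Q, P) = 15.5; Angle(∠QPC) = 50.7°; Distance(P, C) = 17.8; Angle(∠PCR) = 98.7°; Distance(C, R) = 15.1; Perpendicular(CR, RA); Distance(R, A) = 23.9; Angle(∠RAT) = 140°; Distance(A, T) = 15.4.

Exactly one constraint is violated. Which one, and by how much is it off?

Distance(A, T) = 15.4 — off by 5.30.

Q = (0.00, 0.00) ✓; QP at -160.8° ✓; |QP| = 15.50 ✓; ∠QPC = 50.70° ✓; |PC| = 17.80 ✓; ∠PCR = 98.70° ✓; |CR| = 15.10 ✓; ∠(CR, RA) = 90.00° ✓; |RA| = 23.90 ✓; ∠RAT = 140.0° ✓; |AT| = 10.10 ✗.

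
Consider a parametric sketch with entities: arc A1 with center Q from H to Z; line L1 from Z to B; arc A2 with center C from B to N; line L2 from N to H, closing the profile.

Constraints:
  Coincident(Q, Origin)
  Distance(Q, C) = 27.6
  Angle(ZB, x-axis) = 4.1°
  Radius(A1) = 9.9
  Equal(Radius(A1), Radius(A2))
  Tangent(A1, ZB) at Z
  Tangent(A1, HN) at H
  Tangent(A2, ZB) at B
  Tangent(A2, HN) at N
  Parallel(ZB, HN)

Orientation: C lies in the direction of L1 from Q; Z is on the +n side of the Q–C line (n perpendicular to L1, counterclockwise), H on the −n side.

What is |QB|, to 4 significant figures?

29.32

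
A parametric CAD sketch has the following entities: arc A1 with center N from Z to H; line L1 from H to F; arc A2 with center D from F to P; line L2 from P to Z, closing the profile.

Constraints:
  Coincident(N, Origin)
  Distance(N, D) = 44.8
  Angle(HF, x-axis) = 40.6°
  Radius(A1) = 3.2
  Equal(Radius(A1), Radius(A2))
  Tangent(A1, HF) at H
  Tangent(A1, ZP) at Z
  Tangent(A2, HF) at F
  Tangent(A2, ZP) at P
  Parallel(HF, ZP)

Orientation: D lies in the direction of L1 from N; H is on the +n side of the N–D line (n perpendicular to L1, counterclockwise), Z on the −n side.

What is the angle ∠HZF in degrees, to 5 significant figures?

81.870°

Tangency of A1 to both parallel lines with radius 3.2 puts H and Z at N ± 3.2·n: H = (-2.0825, 2.4297), Z = (2.0825, -2.4297). Equal radii place F and P the same way about D: F = D + 3.2·n = (31.933, 31.584), P = D − 3.2·n = (36.098, 26.725). Then cos ∠HZF = ZH·ZF / (|ZH||ZF|), giving 81.870°.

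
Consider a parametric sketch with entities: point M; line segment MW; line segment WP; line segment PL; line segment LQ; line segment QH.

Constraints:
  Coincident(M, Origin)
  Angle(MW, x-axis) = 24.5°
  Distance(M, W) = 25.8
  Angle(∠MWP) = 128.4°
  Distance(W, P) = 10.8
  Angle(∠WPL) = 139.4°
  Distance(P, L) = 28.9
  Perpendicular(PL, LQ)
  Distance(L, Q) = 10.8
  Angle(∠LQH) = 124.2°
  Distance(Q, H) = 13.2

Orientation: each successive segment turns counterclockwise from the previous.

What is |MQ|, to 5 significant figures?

42.289

M is at the origin; MW runs at 24.5° with length 25.8, so W = (23.477, 10.699). ∠MWP = 128.4° gives WP at 76.100° from the x-axis; with |WP| = 10.8, P = (26.071, 21.183). ∠WPL = 139.4° gives PL at 116.70° from the x-axis; with |PL| = 28.9, L = (13.086, 47.001). PL ⟂ LQ, so LQ runs at -153.30°; with |LQ| = 10.8, Q = (3.4377, 42.149). Then |MQ| = |Q − M| = 42.289.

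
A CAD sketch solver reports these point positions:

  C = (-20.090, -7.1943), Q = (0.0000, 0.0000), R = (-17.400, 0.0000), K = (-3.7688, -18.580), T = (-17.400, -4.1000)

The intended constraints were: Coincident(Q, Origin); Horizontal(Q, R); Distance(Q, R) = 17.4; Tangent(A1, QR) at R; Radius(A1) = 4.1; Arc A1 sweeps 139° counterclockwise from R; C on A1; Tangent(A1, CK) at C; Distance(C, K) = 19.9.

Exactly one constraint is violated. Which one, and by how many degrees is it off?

Tangent(A1, CK) at C — off by 6.10°.

Q = (0.00, 0.00) ✓; Q.y = 0.00, R.y = 0.00 ✓; |QR| = 17.40 ✓; ∠(TR, RQ) = 90.00° ✓; |TR| = 4.100 ✓; bearing(T→C) − bearing(T→R) = 139.0° ✓; |TC| = 4.100 ✓; ∠(TC, CK) = 83.90° ✗; |CK| = 19.90 ✓.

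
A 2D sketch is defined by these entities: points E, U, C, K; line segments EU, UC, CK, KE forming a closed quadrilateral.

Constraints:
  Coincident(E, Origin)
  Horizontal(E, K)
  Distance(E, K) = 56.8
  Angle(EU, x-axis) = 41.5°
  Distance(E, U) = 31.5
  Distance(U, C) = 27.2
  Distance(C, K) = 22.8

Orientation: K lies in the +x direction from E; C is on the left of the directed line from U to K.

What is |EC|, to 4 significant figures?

55.33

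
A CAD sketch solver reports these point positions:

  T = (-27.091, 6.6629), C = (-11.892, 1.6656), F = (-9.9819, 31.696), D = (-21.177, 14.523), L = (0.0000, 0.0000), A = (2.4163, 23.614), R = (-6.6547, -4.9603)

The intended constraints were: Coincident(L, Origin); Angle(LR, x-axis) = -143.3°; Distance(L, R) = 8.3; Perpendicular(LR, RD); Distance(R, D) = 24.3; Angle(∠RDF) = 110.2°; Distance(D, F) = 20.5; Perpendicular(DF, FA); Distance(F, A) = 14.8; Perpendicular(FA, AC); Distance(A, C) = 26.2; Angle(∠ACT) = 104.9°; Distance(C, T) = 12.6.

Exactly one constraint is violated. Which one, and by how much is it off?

Distance(C, T) = 12.6 — off by 3.40.

L = (0.00, 0.00) ✓; LR at -143.3° ✓; |LR| = 8.300 ✓; ∠(LR, RD) = 90.00° ✓; |RD| = 24.30 ✓; ∠RDF = 110.2° ✓; |DF| = 20.50 ✓; ∠(DF, FA) = 90.00° ✓; |FA| = 14.80 ✓; ∠(FA, AC) = 90.00° ✓; |AC| = 26.20 ✓; ∠ACT = 104.9° ✓; |CT| = 16.00 ✗.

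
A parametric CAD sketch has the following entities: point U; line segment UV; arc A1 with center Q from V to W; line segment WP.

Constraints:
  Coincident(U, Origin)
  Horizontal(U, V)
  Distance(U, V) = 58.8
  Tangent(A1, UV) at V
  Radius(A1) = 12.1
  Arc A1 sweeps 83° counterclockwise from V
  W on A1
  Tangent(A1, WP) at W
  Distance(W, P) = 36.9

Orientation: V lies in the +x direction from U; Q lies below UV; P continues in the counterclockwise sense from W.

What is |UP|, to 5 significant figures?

63.414

On A1, V sits at bearing 90° from Q; an 83° counterclockwise sweep puts W at bearing 173°, so W = Q + 12.1·(cos 173°, sin 173°) = (46.790, -10.625). The tangent condition forces QW to be normal to WP, so WP runs along (−sin 173°, cos 173°); with |WP| = 36.9, P = (42.293, -47.250). Then |UP| = |P − U| = 63.414.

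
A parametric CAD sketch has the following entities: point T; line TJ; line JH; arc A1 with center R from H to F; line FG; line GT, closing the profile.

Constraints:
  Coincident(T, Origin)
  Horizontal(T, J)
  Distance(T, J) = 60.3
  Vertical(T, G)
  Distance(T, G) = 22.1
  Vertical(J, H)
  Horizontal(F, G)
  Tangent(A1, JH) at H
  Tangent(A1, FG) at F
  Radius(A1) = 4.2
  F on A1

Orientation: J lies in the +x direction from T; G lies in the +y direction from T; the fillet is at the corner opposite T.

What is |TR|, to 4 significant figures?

58.89

TG is vertical with |TG| = 22.1 and G on the +y side, so G = (0.000, 22.10). The virtual corner opposite T is at (60.30, 22.10). Tangency of A1 to JH means the radius RH is perpendicular to JH and since A1 is tangent to FG there, RF ⟂ FG, with radius 4.2, so the center R sits 4.2 in from both sides at R = (56.10, 17.90). Then |TR| = |R − T| = 58.89.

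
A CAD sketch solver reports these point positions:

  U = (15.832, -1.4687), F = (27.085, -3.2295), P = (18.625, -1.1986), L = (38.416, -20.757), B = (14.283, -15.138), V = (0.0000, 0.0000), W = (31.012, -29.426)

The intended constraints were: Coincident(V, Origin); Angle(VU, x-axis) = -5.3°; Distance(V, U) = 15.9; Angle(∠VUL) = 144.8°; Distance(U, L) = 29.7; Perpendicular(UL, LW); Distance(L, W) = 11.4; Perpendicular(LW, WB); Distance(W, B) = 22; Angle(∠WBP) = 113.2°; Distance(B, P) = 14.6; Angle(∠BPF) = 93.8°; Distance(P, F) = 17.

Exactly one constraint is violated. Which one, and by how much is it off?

Distance(P, F) = 17 — off by 8.30.

V = (0.00, 0.00) ✓; VU at -5.300° ✓; |VU| = 15.90 ✓; ∠VUL = 144.8° ✓; |UL| = 29.70 ✓; ∠(UL, LW) = 90.00° ✓; |LW| = 11.40 ✓; ∠(LW, WB) = 90.00° ✓; |WB| = 22.00 ✓; ∠WBP = 113.2° ✓; |BP| = 14.60 ✓; ∠BPF = 93.80° ✓; |PF| = 8.700 ✗.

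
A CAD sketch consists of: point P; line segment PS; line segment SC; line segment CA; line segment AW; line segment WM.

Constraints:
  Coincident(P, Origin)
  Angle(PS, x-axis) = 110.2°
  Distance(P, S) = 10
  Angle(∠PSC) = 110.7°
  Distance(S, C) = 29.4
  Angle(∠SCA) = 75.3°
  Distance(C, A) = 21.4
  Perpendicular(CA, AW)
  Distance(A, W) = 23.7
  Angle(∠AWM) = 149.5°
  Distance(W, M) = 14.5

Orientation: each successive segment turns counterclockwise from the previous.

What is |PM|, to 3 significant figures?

7.51

CA ⟂ AW, so AW runs at 14.2°; with |AW| = 23.7, W = (-4.63, -5.29). ∠AWM = 149.5° gives WM at 44.7° from the x-axis; with |WM| = 14.5, M = (5.68, 4.91). Then |PM| = |M − P| = 7.51.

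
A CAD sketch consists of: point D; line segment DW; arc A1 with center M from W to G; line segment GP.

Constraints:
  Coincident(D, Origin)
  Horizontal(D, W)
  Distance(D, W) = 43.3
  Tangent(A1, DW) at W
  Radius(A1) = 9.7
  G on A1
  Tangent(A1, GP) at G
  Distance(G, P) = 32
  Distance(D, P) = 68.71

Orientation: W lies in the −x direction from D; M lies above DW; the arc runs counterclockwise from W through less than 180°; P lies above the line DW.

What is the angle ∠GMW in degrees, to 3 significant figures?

128°

D is at the origin; DW is horizontal with |DW| = 43.3 and W on the −x side, so W = (-43.3, 0.00). Tangency of A1 to DW means the radius MW is perpendicular to DW, so M = W + (0, 9.7) = (-43.3, 9.70). Since MG ⟂ GP (tangency), |MP| = √(9.7² + 32.0²) = 33.4 regardless of where G sits on A1. So P lies on both circle(D, 68.71) and circle(M, 33.4); the above-DW intersection is P = (-55.2, 41.0). G is the foot of the tangent from P: G = (-35.6, 15.6).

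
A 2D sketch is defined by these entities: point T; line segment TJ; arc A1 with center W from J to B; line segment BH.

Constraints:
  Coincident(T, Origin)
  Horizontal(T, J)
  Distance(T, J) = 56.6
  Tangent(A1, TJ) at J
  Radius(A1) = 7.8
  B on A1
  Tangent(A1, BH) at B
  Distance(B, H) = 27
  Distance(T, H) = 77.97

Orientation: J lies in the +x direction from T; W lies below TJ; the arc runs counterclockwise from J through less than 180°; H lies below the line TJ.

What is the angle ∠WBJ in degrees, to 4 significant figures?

21.32°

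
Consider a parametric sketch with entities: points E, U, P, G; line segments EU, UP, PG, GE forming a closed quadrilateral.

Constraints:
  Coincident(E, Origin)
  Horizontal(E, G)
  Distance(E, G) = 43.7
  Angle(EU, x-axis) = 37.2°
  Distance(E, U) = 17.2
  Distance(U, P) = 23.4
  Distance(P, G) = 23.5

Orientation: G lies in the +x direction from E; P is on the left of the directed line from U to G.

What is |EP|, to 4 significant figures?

40.48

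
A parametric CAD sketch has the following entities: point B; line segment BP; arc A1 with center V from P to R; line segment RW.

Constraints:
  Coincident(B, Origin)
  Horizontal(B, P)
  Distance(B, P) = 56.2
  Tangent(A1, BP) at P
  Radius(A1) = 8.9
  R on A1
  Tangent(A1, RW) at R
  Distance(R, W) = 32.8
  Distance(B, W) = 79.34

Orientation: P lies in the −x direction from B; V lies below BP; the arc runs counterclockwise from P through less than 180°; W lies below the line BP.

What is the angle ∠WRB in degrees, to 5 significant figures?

102.36°

Checks: |VP| = 8.900 ✓; |VR| = 8.900 ✓; ∠(VR, RW) = 90.00° ✓; |RW| = 32.80 ✓; |BW| = 79.34 ✓.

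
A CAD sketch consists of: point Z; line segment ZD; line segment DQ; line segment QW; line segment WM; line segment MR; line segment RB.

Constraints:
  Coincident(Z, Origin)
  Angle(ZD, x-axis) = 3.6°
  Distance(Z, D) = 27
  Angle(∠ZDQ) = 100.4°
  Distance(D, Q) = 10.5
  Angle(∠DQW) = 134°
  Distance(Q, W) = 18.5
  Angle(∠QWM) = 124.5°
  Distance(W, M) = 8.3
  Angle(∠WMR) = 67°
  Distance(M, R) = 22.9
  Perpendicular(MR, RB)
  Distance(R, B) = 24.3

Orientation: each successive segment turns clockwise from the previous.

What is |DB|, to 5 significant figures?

20.216

Z is at the origin; ZD runs at 3.6° with length 27.0, so D = (26.947, 1.6953). ∠ZDQ = 100.4° gives DQ at -76.000° from the x-axis; with |DQ| = 10.5, Q = (29.487, -8.4928). ∠DQW = 134.0° gives QW at -122.00° from the x-axis; with |QW| = 18.5, W = (19.683, -24.182). ∠QWM = 124.5° gives WM at -177.50° from the x-axis; with |WM| = 8.3, M = (11.391, -24.544). ∠WMR = 67.0° gives MR at 69.500° from the x-axis; with |MR| = 22.9, R = (19.411, -3.0939). MR is perpendicular to RB, so RB runs at -20.500°; with |RB| = 24.3, B = (42.172, -11.604). Then |DB| = |B − D| = 20.216.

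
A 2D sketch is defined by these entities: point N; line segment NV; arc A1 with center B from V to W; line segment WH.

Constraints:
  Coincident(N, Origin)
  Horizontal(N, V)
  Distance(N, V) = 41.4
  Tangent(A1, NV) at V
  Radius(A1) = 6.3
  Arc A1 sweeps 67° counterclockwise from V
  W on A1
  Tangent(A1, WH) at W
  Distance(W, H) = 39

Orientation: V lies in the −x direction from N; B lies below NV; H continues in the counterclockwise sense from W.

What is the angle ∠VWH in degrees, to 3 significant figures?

146°

On A1, V sits at bearing 90° from B; a 67° counterclockwise sweep puts W at bearing 157°, so W = B + 6.3·(cos 157°, sin 157°) = (-47.2, -3.84). Tangency of A1 to WH means the radius BW is perpendicular to WH, so WH runs along (−sin 157°, cos 157°); with |WH| = 39.0, H = (-62.4, -39.7). Then cos ∠VWH = WV·WH / (|WV||WH|), giving 146°.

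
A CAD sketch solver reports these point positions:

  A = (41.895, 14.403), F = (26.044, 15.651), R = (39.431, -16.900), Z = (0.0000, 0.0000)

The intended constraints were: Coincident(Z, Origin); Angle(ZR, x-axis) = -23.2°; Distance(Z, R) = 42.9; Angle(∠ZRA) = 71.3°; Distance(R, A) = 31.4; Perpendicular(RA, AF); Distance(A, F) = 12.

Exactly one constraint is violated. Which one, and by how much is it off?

Distance(A, F) = 12 — off by 3.90.

Z = (0.00, 0.00) ✓; ZR at -23.20° ✓; |ZR| = 42.90 ✓; ∠ZRA = 71.30° ✓; |RA| = 31.40 ✓; ∠(RA, AF) = 90.00° ✓; |AF| = 15.90 ✗.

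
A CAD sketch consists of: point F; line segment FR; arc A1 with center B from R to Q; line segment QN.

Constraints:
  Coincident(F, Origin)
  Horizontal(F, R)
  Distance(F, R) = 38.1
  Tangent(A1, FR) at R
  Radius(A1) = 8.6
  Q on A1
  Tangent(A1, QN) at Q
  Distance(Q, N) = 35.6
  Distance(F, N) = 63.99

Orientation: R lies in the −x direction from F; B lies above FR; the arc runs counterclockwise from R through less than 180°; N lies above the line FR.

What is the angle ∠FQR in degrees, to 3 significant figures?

99.7°

F is at the origin; F and R share the same y with |FR| = 38.1 and R on the −x side, so R = (-38.1, 0.00). Tangency of A1 to FR means the radius BR is perpendicular to FR, so B = R + (0, 8.6) = (-38.1, 8.60). Since BQ ⟂ QN (tangency), |BN| = √(8.6² + 35.6²) = 36.6 regardless of where Q sits on A1. So N lies on both circle(F, 63.99) and circle(B, 36.6); the above-FR intersection is N = (-46.1, 44.3). Q is the foot of the tangent from N: Q = (-30.4, 12.4).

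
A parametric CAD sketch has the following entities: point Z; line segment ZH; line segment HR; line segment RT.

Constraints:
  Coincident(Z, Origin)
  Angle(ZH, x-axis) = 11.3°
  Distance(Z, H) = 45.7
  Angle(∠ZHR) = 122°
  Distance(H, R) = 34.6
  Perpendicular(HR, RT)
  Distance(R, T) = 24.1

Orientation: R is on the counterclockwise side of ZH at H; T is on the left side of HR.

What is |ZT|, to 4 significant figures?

60.62

Z is at the origin; ZH runs at 11.3° with length 45.7, so H = 45.7·(cos 11.3°, sin 11.3°) = (44.81, 8.955). ∠ZHR = 122.0°, so HR runs at 11.3° + (180° − 122.0°) = 69.30° from the x-axis; with |HR| = 34.6, R = H + 34.6·(cos 69.30°, sin 69.30°) = (57.04, 41.32). HR ⟂ RT; with |RT| = 24.1 on the left of HR, T = R + 24.1·(-0.9354, 0.3535) = (34.50, 49.84). Then |ZT| = |T − Z| = 60.62.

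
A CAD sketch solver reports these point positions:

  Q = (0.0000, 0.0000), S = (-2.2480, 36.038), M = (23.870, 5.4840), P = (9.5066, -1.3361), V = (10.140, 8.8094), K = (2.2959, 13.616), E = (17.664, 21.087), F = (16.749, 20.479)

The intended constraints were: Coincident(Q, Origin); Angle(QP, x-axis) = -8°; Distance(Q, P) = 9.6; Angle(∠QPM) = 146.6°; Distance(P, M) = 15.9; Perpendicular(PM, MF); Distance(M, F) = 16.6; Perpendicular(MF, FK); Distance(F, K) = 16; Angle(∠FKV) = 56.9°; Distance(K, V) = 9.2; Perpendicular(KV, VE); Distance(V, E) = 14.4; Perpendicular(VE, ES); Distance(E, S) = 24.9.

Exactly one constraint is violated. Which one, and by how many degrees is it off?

Perpendicular(VE, ES) — off by 5.40°.

Q = (0.00, 0.00) ✓; QP at -8.000° ✓; |QP| = 9.600 ✓; ∠QPM = 146.6° ✓; |PM| = 15.90 ✓; ∠(PM, MF) = 90.00° ✓; |MF| = 16.60 ✓; ∠(MF, FK) = 90.00° ✓; |FK| = 16.00 ✓; ∠FKV = 56.90° ✓; |KV| = 9.200 ✓; ∠(KV, VE) = 90.00° ✓; |VE| = 14.40 ✓; ∠(VE, ES) = 84.60° ✗; |ES| = 24.90 ✓.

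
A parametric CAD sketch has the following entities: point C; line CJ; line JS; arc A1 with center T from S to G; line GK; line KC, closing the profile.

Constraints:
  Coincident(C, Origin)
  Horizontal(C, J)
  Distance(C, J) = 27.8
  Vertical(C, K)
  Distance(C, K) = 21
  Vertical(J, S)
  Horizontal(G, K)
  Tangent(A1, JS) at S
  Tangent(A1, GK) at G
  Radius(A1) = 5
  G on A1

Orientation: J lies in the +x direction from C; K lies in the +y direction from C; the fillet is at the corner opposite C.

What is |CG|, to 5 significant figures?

30.997

C is at the origin; CJ is horizontal with |CJ| = 27.8 and J on the +x side, so J = (27.800, 0.0000). CK is vertical with |CK| = 21.0 and K on the +y side, so K = (0.0000, 21.000). The virtual corner opposite C is at (27.800, 21.000). A1 meets JS tangentially, so TS is at right angles to JS and since A1 is tangent to GK there, TG ⟂ GK, with radius 5.0, so the center T sits 5.0 in from both sides at T = (22.800, 16.000). That places the tangent points at S = (27.800, 16.000) on JS and G = (22.800, 21.000) on GK. Then |CG| = |G − C| = 30.997.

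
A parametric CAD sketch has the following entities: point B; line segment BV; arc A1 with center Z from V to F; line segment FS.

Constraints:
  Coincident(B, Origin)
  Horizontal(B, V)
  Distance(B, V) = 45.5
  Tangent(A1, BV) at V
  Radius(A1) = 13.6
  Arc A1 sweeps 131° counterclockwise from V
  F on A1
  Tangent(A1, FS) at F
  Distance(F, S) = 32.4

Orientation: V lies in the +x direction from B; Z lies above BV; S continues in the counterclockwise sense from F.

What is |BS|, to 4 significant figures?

58.29

B is at the origin; B and V share the same y with |BV| = 45.5 and V on the +x side, so V = (45.50, 0.000). The tangent condition forces ZV to be normal to BV, so Z = V + (0, 13.6) = (45.50, 13.60). On A1, V sits at bearing -90° from Z; a 131° counterclockwise sweep puts F at bearing 41°, so F = Z + 13.6·(cos 41°, sin 41°) = (55.76, 22.52). The tangent condition forces ZF to be normal to FS, so FS runs along (−sin 41°, cos 41°); with |FS| = 32.4, S = (34.51, 46.97). Then |BS| = |S − B| = 58.29.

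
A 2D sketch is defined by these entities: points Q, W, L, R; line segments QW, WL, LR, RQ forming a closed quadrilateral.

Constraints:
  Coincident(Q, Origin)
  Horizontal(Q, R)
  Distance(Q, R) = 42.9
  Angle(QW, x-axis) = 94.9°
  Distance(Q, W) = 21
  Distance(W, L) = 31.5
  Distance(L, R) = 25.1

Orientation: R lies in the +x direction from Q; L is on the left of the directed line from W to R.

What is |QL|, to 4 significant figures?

36.58

Q is at the origin; Q and R share the same y with |QR| = 42.9 and R in +x, so R = (42.9, 0). QW runs at 94.9° with |QW| = 21.0, so W = (-1.794, 20.92). L is determined by |WL| = 31.5 and |LR| = 25.1 together: it lies at the intersection of circle(W, 31.5) and circle(R, 25.1). With |WR| = 49.35, the foot of the radical line on WR is 28.34 from W and the perpendicular offset is √(31.5² − 28.34²) = 13.74. Taking the left-of-WR solution: L = (29.70, 21.35).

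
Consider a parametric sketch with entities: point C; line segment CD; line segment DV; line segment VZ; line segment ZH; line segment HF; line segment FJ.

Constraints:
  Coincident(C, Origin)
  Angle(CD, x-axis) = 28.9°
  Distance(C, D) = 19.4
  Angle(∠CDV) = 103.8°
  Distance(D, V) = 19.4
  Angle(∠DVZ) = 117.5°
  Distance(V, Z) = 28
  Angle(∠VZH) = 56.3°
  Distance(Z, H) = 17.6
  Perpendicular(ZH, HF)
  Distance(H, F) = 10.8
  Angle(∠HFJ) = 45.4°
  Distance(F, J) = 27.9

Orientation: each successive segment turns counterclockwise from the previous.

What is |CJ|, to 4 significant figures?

41.09

C is at the origin; CD runs at 28.9° with length 19.4, so D = (16.98, 9.376). ∠CDV = 103.8° gives DV at 105.1° from the x-axis; with |DV| = 19.4, V = (11.93, 28.11). ∠DVZ = 117.5° gives VZ at 167.6° from the x-axis; with |VZ| = 28.0, Z = (-15.42, 34.12). ∠VZH = 56.3° gives ZH at -68.70° from the x-axis; with |ZH| = 17.6, H = (-9.023, 17.72). The perpendicularity gives HF at right angles to ZH, so HF runs at 21.30°; with |HF| = 10.8, F = (1.039, 21.64). ∠HFJ = 45.4° gives FJ at 155.9° from the x-axis; with |FJ| = 27.9, J = (-24.43, 33.04). Then |CJ| = |J − C| = 41.09.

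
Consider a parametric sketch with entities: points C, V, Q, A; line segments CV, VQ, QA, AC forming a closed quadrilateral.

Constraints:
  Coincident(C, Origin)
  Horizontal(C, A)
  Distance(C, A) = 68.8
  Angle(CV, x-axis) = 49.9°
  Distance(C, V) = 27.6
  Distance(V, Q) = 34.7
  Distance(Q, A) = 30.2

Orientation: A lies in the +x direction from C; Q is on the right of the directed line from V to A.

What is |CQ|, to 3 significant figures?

39.7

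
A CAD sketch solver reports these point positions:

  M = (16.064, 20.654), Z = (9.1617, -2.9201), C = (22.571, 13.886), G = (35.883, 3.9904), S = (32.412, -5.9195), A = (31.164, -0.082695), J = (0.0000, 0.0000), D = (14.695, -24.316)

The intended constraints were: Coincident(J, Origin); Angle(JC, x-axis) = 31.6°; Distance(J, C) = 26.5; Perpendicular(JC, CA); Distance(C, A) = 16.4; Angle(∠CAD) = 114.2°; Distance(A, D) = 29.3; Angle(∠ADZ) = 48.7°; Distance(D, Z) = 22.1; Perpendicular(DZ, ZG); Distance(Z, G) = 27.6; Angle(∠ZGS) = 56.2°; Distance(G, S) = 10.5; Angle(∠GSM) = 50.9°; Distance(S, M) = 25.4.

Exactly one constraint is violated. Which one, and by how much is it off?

Distance(S, M) = 25.4 — off by 5.80.

J = (0.00, 0.00) ✓; JC at 31.60° ✓; |JC| = 26.50 ✓; ∠(JC, CA) = 90.00° ✓; |CA| = 16.40 ✓; ∠CAD = 114.2° ✓; |AD| = 29.30 ✓; ∠ADZ = 48.70° ✓; |DZ| = 22.10 ✓; ∠(DZ, ZG) = 90.00° ✓; |ZG| = 27.60 ✓; ∠ZGS = 56.20° ✓; |GS| = 10.50 ✓; ∠GSM = 50.90° ✓; |SM| = 31.20 ✗.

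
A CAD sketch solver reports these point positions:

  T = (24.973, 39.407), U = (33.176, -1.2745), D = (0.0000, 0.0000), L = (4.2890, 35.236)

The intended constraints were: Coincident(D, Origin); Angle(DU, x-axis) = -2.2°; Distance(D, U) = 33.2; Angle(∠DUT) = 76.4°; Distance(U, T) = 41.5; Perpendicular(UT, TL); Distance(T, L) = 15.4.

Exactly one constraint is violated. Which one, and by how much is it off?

Distance(T, L) = 15.4 — off by 5.70.

D = (0.00, 0.00) ✓; DU at -2.200° ✓; |DU| = 33.20 ✓; ∠DUT = 76.40° ✓; |UT| = 41.50 ✓; ∠(UT, TL) = 90.00° ✓; |TL| = 21.10 ✗.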